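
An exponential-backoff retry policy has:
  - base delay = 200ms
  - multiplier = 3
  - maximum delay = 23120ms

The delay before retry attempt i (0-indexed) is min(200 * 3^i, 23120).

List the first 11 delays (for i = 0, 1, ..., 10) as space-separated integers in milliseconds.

Computing each delay:
  i=0: min(200*3^0, 23120) = 200
  i=1: min(200*3^1, 23120) = 600
  i=2: min(200*3^2, 23120) = 1800
  i=3: min(200*3^3, 23120) = 5400
  i=4: min(200*3^4, 23120) = 16200
  i=5: min(200*3^5, 23120) = 23120
  i=6: min(200*3^6, 23120) = 23120
  i=7: min(200*3^7, 23120) = 23120
  i=8: min(200*3^8, 23120) = 23120
  i=9: min(200*3^9, 23120) = 23120
  i=10: min(200*3^10, 23120) = 23120

Answer: 200 600 1800 5400 16200 23120 23120 23120 23120 23120 23120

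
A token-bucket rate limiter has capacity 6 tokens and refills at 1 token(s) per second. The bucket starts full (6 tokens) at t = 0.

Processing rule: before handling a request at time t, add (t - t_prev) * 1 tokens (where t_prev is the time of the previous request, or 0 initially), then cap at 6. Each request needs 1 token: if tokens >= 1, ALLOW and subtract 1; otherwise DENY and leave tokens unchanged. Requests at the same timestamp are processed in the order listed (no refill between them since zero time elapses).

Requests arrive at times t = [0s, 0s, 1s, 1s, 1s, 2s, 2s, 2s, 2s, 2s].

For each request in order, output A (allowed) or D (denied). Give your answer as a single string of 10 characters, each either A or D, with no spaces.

Answer: AAAAAAAADD

Derivation:
Simulating step by step:
  req#1 t=0s: ALLOW
  req#2 t=0s: ALLOW
  req#3 t=1s: ALLOW
  req#4 t=1s: ALLOW
  req#5 t=1s: ALLOW
  req#6 t=2s: ALLOW
  req#7 t=2s: ALLOW
  req#8 t=2s: ALLOW
  req#9 t=2s: DENY
  req#10 t=2s: DENY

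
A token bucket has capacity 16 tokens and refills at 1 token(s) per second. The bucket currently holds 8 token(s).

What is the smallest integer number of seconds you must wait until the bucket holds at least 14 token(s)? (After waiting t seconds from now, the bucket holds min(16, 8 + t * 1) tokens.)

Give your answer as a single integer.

Answer: 6

Derivation:
Need 8 + t * 1 >= 14, so t >= 6/1.
Smallest integer t = ceil(6/1) = 6.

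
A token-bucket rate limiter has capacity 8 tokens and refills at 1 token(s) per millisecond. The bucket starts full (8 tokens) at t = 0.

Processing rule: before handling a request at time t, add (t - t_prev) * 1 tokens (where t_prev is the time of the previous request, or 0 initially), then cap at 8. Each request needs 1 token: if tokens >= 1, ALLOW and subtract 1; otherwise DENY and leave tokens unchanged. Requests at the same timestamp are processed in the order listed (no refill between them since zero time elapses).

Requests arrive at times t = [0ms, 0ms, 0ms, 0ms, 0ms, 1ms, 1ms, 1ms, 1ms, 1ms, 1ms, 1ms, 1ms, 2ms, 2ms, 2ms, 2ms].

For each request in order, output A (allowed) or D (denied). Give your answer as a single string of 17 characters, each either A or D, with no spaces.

Simulating step by step:
  req#1 t=0ms: ALLOW
  req#2 t=0ms: ALLOW
  req#3 t=0ms: ALLOW
  req#4 t=0ms: ALLOW
  req#5 t=0ms: ALLOW
  req#6 t=1ms: ALLOW
  req#7 t=1ms: ALLOW
  req#8 t=1ms: ALLOW
  req#9 t=1ms: ALLOW
  req#10 t=1ms: DENY
  req#11 t=1ms: DENY
  req#12 t=1ms: DENY
  req#13 t=1ms: DENY
  req#14 t=2ms: ALLOW
  req#15 t=2ms: DENY
  req#16 t=2ms: DENY
  req#17 t=2ms: DENY

Answer: AAAAAAAAADDDDADDD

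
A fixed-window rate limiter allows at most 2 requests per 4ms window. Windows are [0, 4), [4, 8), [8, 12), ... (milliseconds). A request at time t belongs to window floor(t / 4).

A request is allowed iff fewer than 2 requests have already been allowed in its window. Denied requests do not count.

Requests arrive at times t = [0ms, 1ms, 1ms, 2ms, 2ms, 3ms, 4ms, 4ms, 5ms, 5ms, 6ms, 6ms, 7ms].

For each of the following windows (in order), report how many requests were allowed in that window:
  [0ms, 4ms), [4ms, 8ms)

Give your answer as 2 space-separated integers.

Answer: 2 2

Derivation:
Processing requests:
  req#1 t=0ms (window 0): ALLOW
  req#2 t=1ms (window 0): ALLOW
  req#3 t=1ms (window 0): DENY
  req#4 t=2ms (window 0): DENY
  req#5 t=2ms (window 0): DENY
  req#6 t=3ms (window 0): DENY
  req#7 t=4ms (window 1): ALLOW
  req#8 t=4ms (window 1): ALLOW
  req#9 t=5ms (window 1): DENY
  req#10 t=5ms (window 1): DENY
  req#11 t=6ms (window 1): DENY
  req#12 t=6ms (window 1): DENY
  req#13 t=7ms (window 1): DENY

Allowed counts by window: 2 2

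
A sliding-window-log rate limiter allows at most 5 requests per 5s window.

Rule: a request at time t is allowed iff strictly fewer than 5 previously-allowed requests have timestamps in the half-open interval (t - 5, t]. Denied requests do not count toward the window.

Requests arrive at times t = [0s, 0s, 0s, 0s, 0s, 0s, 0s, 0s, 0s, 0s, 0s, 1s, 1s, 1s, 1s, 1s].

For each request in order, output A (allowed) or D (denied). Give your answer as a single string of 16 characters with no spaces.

Answer: AAAAADDDDDDDDDDD

Derivation:
Tracking allowed requests in the window:
  req#1 t=0s: ALLOW
  req#2 t=0s: ALLOW
  req#3 t=0s: ALLOW
  req#4 t=0s: ALLOW
  req#5 t=0s: ALLOW
  req#6 t=0s: DENY
  req#7 t=0s: DENY
  req#8 t=0s: DENY
  req#9 t=0s: DENY
  req#10 t=0s: DENY
  req#11 t=0s: DENY
  req#12 t=1s: DENY
  req#13 t=1s: DENY
  req#14 t=1s: DENY
  req#15 t=1s: DENY
  req#16 t=1s: DENY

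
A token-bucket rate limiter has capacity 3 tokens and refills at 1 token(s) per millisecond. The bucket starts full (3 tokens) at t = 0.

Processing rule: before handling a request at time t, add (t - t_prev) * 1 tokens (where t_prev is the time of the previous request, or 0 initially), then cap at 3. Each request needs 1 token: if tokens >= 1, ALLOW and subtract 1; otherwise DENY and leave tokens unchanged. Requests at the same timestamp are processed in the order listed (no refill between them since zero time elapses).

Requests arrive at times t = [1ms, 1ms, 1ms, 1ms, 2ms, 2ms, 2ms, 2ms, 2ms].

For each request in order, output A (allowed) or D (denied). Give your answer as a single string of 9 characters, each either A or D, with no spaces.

Simulating step by step:
  req#1 t=1ms: ALLOW
  req#2 t=1ms: ALLOW
  req#3 t=1ms: ALLOW
  req#4 t=1ms: DENY
  req#5 t=2ms: ALLOW
  req#6 t=2ms: DENY
  req#7 t=2ms: DENY
  req#8 t=2ms: DENY
  req#9 t=2ms: DENY

Answer: AAADADDDD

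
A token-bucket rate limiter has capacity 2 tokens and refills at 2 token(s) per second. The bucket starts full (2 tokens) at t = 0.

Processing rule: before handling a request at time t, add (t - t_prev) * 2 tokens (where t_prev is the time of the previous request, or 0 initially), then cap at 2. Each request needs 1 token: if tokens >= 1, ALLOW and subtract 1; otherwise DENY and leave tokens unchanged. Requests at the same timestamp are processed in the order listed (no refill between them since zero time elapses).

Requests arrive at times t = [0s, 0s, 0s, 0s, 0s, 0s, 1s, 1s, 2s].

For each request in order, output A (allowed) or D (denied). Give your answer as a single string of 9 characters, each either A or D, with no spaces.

Answer: AADDDDAAA

Derivation:
Simulating step by step:
  req#1 t=0s: ALLOW
  req#2 t=0s: ALLOW
  req#3 t=0s: DENY
  req#4 t=0s: DENY
  req#5 t=0s: DENY
  req#6 t=0s: DENY
  req#7 t=1s: ALLOW
  req#8 t=1s: ALLOW
  req#9 t=2s: ALLOW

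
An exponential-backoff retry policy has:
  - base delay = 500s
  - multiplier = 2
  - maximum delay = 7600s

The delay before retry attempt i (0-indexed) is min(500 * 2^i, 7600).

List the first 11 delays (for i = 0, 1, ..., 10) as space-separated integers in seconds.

Computing each delay:
  i=0: min(500*2^0, 7600) = 500
  i=1: min(500*2^1, 7600) = 1000
  i=2: min(500*2^2, 7600) = 2000
  i=3: min(500*2^3, 7600) = 4000
  i=4: min(500*2^4, 7600) = 7600
  i=5: min(500*2^5, 7600) = 7600
  i=6: min(500*2^6, 7600) = 7600
  i=7: min(500*2^7, 7600) = 7600
  i=8: min(500*2^8, 7600) = 7600
  i=9: min(500*2^9, 7600) = 7600
  i=10: min(500*2^10, 7600) = 7600

Answer: 500 1000 2000 4000 7600 7600 7600 7600 7600 7600 7600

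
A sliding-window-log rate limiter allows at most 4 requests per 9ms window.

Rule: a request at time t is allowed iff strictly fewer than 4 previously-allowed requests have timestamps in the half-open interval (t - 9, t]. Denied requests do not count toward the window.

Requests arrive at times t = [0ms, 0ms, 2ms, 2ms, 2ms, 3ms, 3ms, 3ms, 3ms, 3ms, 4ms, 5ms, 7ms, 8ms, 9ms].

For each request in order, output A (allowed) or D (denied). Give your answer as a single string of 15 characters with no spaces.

Answer: AAAADDDDDDDDDDA

Derivation:
Tracking allowed requests in the window:
  req#1 t=0ms: ALLOW
  req#2 t=0ms: ALLOW
  req#3 t=2ms: ALLOW
  req#4 t=2ms: ALLOW
  req#5 t=2ms: DENY
  req#6 t=3ms: DENY
  req#7 t=3ms: DENY
  req#8 t=3ms: DENY
  req#9 t=3ms: DENY
  req#10 t=3ms: DENY
  req#11 t=4ms: DENY
  req#12 t=5ms: DENY
  req#13 t=7ms: DENY
  req#14 t=8ms: DENY
  req#15 t=9ms: ALLOW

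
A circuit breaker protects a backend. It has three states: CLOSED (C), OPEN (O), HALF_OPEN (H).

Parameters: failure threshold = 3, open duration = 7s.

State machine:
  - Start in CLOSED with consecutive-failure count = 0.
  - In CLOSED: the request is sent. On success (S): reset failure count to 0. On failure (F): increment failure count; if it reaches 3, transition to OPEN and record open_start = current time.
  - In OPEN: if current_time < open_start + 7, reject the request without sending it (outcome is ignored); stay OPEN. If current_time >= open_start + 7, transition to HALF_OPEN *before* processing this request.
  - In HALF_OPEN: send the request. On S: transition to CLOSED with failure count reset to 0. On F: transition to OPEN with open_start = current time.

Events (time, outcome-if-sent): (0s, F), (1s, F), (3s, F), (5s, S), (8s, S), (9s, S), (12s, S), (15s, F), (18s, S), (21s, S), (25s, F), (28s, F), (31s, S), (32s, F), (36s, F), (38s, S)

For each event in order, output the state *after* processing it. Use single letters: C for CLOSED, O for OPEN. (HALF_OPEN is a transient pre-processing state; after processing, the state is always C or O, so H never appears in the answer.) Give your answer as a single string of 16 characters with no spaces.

State after each event:
  event#1 t=0s outcome=F: state=CLOSED
  event#2 t=1s outcome=F: state=CLOSED
  event#3 t=3s outcome=F: state=OPEN
  event#4 t=5s outcome=S: state=OPEN
  event#5 t=8s outcome=S: state=OPEN
  event#6 t=9s outcome=S: state=OPEN
  event#7 t=12s outcome=S: state=CLOSED
  event#8 t=15s outcome=F: state=CLOSED
  event#9 t=18s outcome=S: state=CLOSED
  event#10 t=21s outcome=S: state=CLOSED
  event#11 t=25s outcome=F: state=CLOSED
  event#12 t=28s outcome=F: state=CLOSED
  event#13 t=31s outcome=S: state=CLOSED
  event#14 t=32s outcome=F: state=CLOSED
  event#15 t=36s outcome=F: state=CLOSED
  event#16 t=38s outcome=S: state=CLOSED

Answer: CCOOOOCCCCCCCCCC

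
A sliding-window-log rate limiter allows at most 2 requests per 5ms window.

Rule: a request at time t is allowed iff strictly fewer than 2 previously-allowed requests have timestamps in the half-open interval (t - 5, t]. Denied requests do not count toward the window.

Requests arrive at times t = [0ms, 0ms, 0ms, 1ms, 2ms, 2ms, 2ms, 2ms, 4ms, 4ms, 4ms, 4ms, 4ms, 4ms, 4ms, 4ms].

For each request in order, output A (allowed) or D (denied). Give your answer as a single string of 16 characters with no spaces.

Answer: AADDDDDDDDDDDDDD

Derivation:
Tracking allowed requests in the window:
  req#1 t=0ms: ALLOW
  req#2 t=0ms: ALLOW
  req#3 t=0ms: DENY
  req#4 t=1ms: DENY
  req#5 t=2ms: DENY
  req#6 t=2ms: DENY
  req#7 t=2ms: DENY
  req#8 t=2ms: DENY
  req#9 t=4ms: DENY
  req#10 t=4ms: DENY
  req#11 t=4ms: DENY
  req#12 t=4ms: DENY
  req#13 t=4ms: DENY
  req#14 t=4ms: DENY
  req#15 t=4ms: DENY
  req#16 t=4ms: DENY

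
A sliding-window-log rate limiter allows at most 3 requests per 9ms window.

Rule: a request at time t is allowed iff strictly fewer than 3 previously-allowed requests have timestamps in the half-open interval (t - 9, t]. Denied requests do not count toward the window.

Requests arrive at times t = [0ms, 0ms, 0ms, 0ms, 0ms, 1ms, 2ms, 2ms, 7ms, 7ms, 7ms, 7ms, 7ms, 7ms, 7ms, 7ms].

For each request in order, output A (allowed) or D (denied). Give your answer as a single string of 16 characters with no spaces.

Answer: AAADDDDDDDDDDDDD

Derivation:
Tracking allowed requests in the window:
  req#1 t=0ms: ALLOW
  req#2 t=0ms: ALLOW
  req#3 t=0ms: ALLOW
  req#4 t=0ms: DENY
  req#5 t=0ms: DENY
  req#6 t=1ms: DENY
  req#7 t=2ms: DENY
  req#8 t=2ms: DENY
  req#9 t=7ms: DENY
  req#10 t=7ms: DENY
  req#11 t=7ms: DENY
  req#12 t=7ms: DENY
  req#13 t=7ms: DENY
  req#14 t=7ms: DENY
  req#15 t=7ms: DENY
  req#16 t=7ms: DENY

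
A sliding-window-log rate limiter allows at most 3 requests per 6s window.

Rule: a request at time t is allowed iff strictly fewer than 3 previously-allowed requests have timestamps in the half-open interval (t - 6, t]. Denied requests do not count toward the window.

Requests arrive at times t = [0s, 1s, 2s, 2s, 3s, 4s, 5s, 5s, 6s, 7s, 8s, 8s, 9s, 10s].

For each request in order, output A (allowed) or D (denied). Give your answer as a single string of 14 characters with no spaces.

Answer: AAADDDDDAAADDD

Derivation:
Tracking allowed requests in the window:
  req#1 t=0s: ALLOW
  req#2 t=1s: ALLOW
  req#3 t=2s: ALLOW
  req#4 t=2s: DENY
  req#5 t=3s: DENY
  req#6 t=4s: DENY
  req#7 t=5s: DENY
  req#8 t=5s: DENY
  req#9 t=6s: ALLOW
  req#10 t=7s: ALLOW
  req#11 t=8s: ALLOW
  req#12 t=8s: DENY
  req#13 t=9s: DENY
  req#14 t=10s: DENY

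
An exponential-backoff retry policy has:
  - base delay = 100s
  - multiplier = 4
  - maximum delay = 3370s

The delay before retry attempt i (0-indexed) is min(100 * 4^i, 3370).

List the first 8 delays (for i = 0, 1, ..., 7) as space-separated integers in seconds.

Computing each delay:
  i=0: min(100*4^0, 3370) = 100
  i=1: min(100*4^1, 3370) = 400
  i=2: min(100*4^2, 3370) = 1600
  i=3: min(100*4^3, 3370) = 3370
  i=4: min(100*4^4, 3370) = 3370
  i=5: min(100*4^5, 3370) = 3370
  i=6: min(100*4^6, 3370) = 3370
  i=7: min(100*4^7, 3370) = 3370

Answer: 100 400 1600 3370 3370 3370 3370 3370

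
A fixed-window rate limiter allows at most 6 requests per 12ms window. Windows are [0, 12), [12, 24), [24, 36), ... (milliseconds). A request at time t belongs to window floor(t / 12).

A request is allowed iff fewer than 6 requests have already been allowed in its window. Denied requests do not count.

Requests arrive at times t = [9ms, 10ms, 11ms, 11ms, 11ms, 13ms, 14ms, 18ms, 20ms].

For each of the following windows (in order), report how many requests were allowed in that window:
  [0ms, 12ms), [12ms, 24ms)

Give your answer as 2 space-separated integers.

Answer: 5 4

Derivation:
Processing requests:
  req#1 t=9ms (window 0): ALLOW
  req#2 t=10ms (window 0): ALLOW
  req#3 t=11ms (window 0): ALLOW
  req#4 t=11ms (window 0): ALLOW
  req#5 t=11ms (window 0): ALLOW
  req#6 t=13ms (window 1): ALLOW
  req#7 t=14ms (window 1): ALLOW
  req#8 t=18ms (window 1): ALLOW
  req#9 t=20ms (window 1): ALLOW

Allowed counts by window: 5 4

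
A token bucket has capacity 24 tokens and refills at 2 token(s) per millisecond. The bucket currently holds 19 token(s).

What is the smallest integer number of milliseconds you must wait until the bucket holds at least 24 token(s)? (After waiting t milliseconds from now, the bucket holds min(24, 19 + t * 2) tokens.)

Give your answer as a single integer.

Need 19 + t * 2 >= 24, so t >= 5/2.
Smallest integer t = ceil(5/2) = 3.

Answer: 3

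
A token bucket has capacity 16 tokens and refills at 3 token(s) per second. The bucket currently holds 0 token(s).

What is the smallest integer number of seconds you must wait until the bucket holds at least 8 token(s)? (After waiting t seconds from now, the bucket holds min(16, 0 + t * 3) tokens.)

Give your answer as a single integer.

Need 0 + t * 3 >= 8, so t >= 8/3.
Smallest integer t = ceil(8/3) = 3.

Answer: 3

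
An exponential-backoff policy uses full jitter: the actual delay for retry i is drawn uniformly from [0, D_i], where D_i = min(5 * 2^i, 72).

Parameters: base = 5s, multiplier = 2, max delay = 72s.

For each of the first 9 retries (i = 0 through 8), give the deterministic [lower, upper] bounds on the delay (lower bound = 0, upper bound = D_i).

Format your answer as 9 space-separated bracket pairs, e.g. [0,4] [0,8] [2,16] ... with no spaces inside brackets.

Answer: [0,5] [0,10] [0,20] [0,40] [0,72] [0,72] [0,72] [0,72] [0,72]

Derivation:
Computing bounds per retry:
  i=0: D_i=min(5*2^0,72)=5, bounds=[0,5]
  i=1: D_i=min(5*2^1,72)=10, bounds=[0,10]
  i=2: D_i=min(5*2^2,72)=20, bounds=[0,20]
  i=3: D_i=min(5*2^3,72)=40, bounds=[0,40]
  i=4: D_i=min(5*2^4,72)=72, bounds=[0,72]
  i=5: D_i=min(5*2^5,72)=72, bounds=[0,72]
  i=6: D_i=min(5*2^6,72)=72, bounds=[0,72]
  i=7: D_i=min(5*2^7,72)=72, bounds=[0,72]
  i=8: D_i=min(5*2^8,72)=72, bounds=[0,72]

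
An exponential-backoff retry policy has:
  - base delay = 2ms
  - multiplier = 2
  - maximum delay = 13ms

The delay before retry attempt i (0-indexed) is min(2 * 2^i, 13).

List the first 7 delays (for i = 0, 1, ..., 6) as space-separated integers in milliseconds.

Answer: 2 4 8 13 13 13 13

Derivation:
Computing each delay:
  i=0: min(2*2^0, 13) = 2
  i=1: min(2*2^1, 13) = 4
  i=2: min(2*2^2, 13) = 8
  i=3: min(2*2^3, 13) = 13
  i=4: min(2*2^4, 13) = 13
  i=5: min(2*2^5, 13) = 13
  i=6: min(2*2^6, 13) = 13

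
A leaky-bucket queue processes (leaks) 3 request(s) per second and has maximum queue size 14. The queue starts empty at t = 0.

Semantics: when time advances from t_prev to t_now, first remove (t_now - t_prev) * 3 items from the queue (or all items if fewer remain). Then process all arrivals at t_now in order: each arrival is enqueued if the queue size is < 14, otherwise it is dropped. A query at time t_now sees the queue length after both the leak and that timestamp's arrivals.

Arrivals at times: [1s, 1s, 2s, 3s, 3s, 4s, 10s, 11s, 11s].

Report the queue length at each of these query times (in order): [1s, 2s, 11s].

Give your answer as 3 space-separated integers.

Answer: 2 1 2

Derivation:
Queue lengths at query times:
  query t=1s: backlog = 2
  query t=2s: backlog = 1
  query t=11s: backlog = 2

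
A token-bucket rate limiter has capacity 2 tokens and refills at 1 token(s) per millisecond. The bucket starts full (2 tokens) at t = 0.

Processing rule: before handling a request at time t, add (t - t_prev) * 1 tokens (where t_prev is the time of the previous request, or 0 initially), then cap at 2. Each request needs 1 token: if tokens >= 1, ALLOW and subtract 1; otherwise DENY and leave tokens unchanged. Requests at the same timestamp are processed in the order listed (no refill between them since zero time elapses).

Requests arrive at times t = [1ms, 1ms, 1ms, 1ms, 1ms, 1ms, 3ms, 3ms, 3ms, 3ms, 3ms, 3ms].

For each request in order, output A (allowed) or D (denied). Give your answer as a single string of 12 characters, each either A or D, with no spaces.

Simulating step by step:
  req#1 t=1ms: ALLOW
  req#2 t=1ms: ALLOW
  req#3 t=1ms: DENY
  req#4 t=1ms: DENY
  req#5 t=1ms: DENY
  req#6 t=1ms: DENY
  req#7 t=3ms: ALLOW
  req#8 t=3ms: ALLOW
  req#9 t=3ms: DENY
  req#10 t=3ms: DENY
  req#11 t=3ms: DENY
  req#12 t=3ms: DENY

Answer: AADDDDAADDDD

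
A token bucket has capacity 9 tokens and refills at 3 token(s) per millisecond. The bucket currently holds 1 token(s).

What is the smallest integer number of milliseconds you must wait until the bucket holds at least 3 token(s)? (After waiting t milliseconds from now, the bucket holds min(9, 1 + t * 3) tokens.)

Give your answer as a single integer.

Answer: 1

Derivation:
Need 1 + t * 3 >= 3, so t >= 2/3.
Smallest integer t = ceil(2/3) = 1.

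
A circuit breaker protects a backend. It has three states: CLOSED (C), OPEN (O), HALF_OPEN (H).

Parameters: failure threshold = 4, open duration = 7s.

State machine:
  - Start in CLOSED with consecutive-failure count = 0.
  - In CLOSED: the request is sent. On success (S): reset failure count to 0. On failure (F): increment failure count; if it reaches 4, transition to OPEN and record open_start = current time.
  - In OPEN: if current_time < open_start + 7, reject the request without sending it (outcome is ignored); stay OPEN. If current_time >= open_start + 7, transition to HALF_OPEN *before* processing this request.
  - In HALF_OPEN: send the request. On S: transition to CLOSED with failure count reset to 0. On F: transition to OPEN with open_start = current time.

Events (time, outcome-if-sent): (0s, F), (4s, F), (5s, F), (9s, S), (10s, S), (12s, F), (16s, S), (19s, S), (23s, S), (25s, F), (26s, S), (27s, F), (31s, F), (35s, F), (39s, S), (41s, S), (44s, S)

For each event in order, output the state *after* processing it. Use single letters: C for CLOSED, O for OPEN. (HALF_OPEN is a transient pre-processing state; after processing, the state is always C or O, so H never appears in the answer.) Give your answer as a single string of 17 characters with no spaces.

State after each event:
  event#1 t=0s outcome=F: state=CLOSED
  event#2 t=4s outcome=F: state=CLOSED
  event#3 t=5s outcome=F: state=CLOSED
  event#4 t=9s outcome=S: state=CLOSED
  event#5 t=10s outcome=S: state=CLOSED
  event#6 t=12s outcome=F: state=CLOSED
  event#7 t=16s outcome=S: state=CLOSED
  event#8 t=19s outcome=S: state=CLOSED
  event#9 t=23s outcome=S: state=CLOSED
  event#10 t=25s outcome=F: state=CLOSED
  event#11 t=26s outcome=S: state=CLOSED
  event#12 t=27s outcome=F: state=CLOSED
  event#13 t=31s outcome=F: state=CLOSED
  event#14 t=35s outcome=F: state=CLOSED
  event#15 t=39s outcome=S: state=CLOSED
  event#16 t=41s outcome=S: state=CLOSED
  event#17 t=44s outcome=S: state=CLOSED

Answer: CCCCCCCCCCCCCCCCC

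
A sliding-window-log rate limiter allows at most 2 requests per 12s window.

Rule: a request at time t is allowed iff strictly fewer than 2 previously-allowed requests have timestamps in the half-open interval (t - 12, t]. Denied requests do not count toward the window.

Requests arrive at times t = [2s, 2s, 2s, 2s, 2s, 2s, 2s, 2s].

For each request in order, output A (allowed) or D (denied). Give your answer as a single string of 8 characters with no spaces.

Answer: AADDDDDD

Derivation:
Tracking allowed requests in the window:
  req#1 t=2s: ALLOW
  req#2 t=2s: ALLOW
  req#3 t=2s: DENY
  req#4 t=2s: DENY
  req#5 t=2s: DENY
  req#6 t=2s: DENY
  req#7 t=2s: DENY
  req#8 t=2s: DENY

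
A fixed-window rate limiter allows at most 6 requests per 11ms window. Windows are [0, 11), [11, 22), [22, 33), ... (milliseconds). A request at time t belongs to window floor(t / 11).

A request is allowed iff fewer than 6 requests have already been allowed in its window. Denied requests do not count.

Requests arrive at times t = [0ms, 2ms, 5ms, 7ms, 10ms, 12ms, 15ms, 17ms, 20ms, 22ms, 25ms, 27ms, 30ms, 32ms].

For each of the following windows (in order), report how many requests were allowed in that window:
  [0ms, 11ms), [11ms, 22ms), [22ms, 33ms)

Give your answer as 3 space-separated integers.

Processing requests:
  req#1 t=0ms (window 0): ALLOW
  req#2 t=2ms (window 0): ALLOW
  req#3 t=5ms (window 0): ALLOW
  req#4 t=7ms (window 0): ALLOW
  req#5 t=10ms (window 0): ALLOW
  req#6 t=12ms (window 1): ALLOW
  req#7 t=15ms (window 1): ALLOW
  req#8 t=17ms (window 1): ALLOW
  req#9 t=20ms (window 1): ALLOW
  req#10 t=22ms (window 2): ALLOW
  req#11 t=25ms (window 2): ALLOW
  req#12 t=27ms (window 2): ALLOW
  req#13 t=30ms (window 2): ALLOW
  req#14 t=32ms (window 2): ALLOW

Allowed counts by window: 5 4 5

Answer: 5 4 5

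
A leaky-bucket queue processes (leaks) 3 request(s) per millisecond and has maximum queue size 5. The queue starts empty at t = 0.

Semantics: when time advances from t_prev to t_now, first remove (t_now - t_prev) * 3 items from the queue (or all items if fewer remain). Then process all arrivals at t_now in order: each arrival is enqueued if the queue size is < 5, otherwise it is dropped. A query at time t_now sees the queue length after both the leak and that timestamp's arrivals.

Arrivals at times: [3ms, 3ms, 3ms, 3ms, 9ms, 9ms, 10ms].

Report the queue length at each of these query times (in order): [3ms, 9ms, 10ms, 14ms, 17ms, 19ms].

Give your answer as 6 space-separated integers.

Answer: 4 2 1 0 0 0

Derivation:
Queue lengths at query times:
  query t=3ms: backlog = 4
  query t=9ms: backlog = 2
  query t=10ms: backlog = 1
  query t=14ms: backlog = 0
  query t=17ms: backlog = 0
  query t=19ms: backlog = 0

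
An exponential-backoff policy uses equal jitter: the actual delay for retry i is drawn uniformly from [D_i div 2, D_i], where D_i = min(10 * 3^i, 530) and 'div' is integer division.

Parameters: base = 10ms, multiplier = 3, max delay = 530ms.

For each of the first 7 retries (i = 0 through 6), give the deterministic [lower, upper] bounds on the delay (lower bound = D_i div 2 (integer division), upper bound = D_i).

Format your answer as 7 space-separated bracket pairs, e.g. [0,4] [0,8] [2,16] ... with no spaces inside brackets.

Computing bounds per retry:
  i=0: D_i=min(10*3^0,530)=10, bounds=[5,10]
  i=1: D_i=min(10*3^1,530)=30, bounds=[15,30]
  i=2: D_i=min(10*3^2,530)=90, bounds=[45,90]
  i=3: D_i=min(10*3^3,530)=270, bounds=[135,270]
  i=4: D_i=min(10*3^4,530)=530, bounds=[265,530]
  i=5: D_i=min(10*3^5,530)=530, bounds=[265,530]
  i=6: D_i=min(10*3^6,530)=530, bounds=[265,530]

Answer: [5,10] [15,30] [45,90] [135,270] [265,530] [265,530] [265,530]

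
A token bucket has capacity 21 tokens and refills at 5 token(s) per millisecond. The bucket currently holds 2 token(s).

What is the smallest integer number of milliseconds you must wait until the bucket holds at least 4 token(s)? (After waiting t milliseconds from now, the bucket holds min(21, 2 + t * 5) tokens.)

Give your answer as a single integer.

Answer: 1

Derivation:
Need 2 + t * 5 >= 4, so t >= 2/5.
Smallest integer t = ceil(2/5) = 1.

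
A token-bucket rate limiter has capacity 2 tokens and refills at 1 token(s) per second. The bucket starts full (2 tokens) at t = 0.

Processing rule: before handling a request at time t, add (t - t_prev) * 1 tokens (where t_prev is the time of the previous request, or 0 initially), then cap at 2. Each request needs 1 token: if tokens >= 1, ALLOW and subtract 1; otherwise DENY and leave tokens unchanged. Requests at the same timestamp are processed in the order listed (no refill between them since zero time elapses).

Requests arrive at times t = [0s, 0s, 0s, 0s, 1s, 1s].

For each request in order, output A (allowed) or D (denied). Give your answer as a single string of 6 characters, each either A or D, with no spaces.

Answer: AADDAD

Derivation:
Simulating step by step:
  req#1 t=0s: ALLOW
  req#2 t=0s: ALLOW
  req#3 t=0s: DENY
  req#4 t=0s: DENY
  req#5 t=1s: ALLOW
  req#6 t=1s: DENY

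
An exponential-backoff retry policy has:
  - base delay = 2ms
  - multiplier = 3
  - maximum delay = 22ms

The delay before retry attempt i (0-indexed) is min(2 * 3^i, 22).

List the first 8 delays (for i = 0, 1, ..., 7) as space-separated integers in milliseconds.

Answer: 2 6 18 22 22 22 22 22

Derivation:
Computing each delay:
  i=0: min(2*3^0, 22) = 2
  i=1: min(2*3^1, 22) = 6
  i=2: min(2*3^2, 22) = 18
  i=3: min(2*3^3, 22) = 22
  i=4: min(2*3^4, 22) = 22
  i=5: min(2*3^5, 22) = 22
  i=6: min(2*3^6, 22) = 22
  i=7: min(2*3^7, 22) = 22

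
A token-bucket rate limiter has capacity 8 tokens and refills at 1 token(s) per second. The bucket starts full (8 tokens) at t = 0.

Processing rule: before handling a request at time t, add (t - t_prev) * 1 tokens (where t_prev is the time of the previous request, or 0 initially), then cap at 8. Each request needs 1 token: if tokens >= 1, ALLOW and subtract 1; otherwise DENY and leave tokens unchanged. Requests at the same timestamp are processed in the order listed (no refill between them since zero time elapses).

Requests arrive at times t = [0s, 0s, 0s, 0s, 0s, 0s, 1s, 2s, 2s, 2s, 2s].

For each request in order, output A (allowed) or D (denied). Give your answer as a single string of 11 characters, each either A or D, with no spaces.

Answer: AAAAAAAAAAD

Derivation:
Simulating step by step:
  req#1 t=0s: ALLOW
  req#2 t=0s: ALLOW
  req#3 t=0s: ALLOW
  req#4 t=0s: ALLOW
  req#5 t=0s: ALLOW
  req#6 t=0s: ALLOW
  req#7 t=1s: ALLOW
  req#8 t=2s: ALLOW
  req#9 t=2s: ALLOW
  req#10 t=2s: ALLOW
  req#11 t=2s: DENY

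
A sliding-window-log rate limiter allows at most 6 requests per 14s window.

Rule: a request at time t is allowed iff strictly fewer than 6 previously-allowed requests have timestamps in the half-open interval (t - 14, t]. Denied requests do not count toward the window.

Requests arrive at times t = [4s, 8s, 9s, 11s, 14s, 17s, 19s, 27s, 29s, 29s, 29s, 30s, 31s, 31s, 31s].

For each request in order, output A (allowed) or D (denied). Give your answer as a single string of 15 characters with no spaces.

Tracking allowed requests in the window:
  req#1 t=4s: ALLOW
  req#2 t=8s: ALLOW
  req#3 t=9s: ALLOW
  req#4 t=11s: ALLOW
  req#5 t=14s: ALLOW
  req#6 t=17s: ALLOW
  req#7 t=19s: ALLOW
  req#8 t=27s: ALLOW
  req#9 t=29s: ALLOW
  req#10 t=29s: ALLOW
  req#11 t=29s: ALLOW
  req#12 t=30s: DENY
  req#13 t=31s: ALLOW
  req#14 t=31s: DENY
  req#15 t=31s: DENY

Answer: AAAAAAAAAAADADD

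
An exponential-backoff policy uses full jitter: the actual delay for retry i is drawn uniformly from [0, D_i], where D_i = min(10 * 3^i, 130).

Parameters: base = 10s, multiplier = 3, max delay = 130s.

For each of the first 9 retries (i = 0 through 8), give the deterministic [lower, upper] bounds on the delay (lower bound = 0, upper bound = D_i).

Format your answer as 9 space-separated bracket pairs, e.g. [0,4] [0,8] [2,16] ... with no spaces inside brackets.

Computing bounds per retry:
  i=0: D_i=min(10*3^0,130)=10, bounds=[0,10]
  i=1: D_i=min(10*3^1,130)=30, bounds=[0,30]
  i=2: D_i=min(10*3^2,130)=90, bounds=[0,90]
  i=3: D_i=min(10*3^3,130)=130, bounds=[0,130]
  i=4: D_i=min(10*3^4,130)=130, bounds=[0,130]
  i=5: D_i=min(10*3^5,130)=130, bounds=[0,130]
  i=6: D_i=min(10*3^6,130)=130, bounds=[0,130]
  i=7: D_i=min(10*3^7,130)=130, bounds=[0,130]
  i=8: D_i=min(10*3^8,130)=130, bounds=[0,130]

Answer: [0,10] [0,30] [0,90] [0,130] [0,130] [0,130] [0,130] [0,130] [0,130]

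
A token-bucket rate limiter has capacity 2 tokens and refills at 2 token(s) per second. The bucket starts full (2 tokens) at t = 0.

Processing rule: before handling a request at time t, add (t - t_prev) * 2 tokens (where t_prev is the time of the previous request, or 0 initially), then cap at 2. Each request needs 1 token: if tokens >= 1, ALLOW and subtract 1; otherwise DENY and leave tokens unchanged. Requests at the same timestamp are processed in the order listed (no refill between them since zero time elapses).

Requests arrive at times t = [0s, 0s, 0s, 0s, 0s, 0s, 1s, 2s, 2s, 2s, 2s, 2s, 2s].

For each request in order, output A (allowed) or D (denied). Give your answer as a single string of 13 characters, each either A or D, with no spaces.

Simulating step by step:
  req#1 t=0s: ALLOW
  req#2 t=0s: ALLOW
  req#3 t=0s: DENY
  req#4 t=0s: DENY
  req#5 t=0s: DENY
  req#6 t=0s: DENY
  req#7 t=1s: ALLOW
  req#8 t=2s: ALLOW
  req#9 t=2s: ALLOW
  req#10 t=2s: DENY
  req#11 t=2s: DENY
  req#12 t=2s: DENY
  req#13 t=2s: DENY

Answer: AADDDDAAADDDD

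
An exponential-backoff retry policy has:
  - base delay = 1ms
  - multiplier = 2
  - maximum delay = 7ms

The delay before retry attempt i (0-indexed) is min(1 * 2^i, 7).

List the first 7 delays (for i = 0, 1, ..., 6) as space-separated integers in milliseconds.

Answer: 1 2 4 7 7 7 7

Derivation:
Computing each delay:
  i=0: min(1*2^0, 7) = 1
  i=1: min(1*2^1, 7) = 2
  i=2: min(1*2^2, 7) = 4
  i=3: min(1*2^3, 7) = 7
  i=4: min(1*2^4, 7) = 7
  i=5: min(1*2^5, 7) = 7
  i=6: min(1*2^6, 7) = 7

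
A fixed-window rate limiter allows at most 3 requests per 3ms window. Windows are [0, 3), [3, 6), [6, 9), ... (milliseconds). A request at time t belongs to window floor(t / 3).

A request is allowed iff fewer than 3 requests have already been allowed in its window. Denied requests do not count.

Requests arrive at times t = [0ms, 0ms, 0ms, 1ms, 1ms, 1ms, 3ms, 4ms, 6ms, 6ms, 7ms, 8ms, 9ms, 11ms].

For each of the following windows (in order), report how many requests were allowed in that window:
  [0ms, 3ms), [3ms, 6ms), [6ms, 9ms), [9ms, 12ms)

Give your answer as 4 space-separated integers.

Answer: 3 2 3 2

Derivation:
Processing requests:
  req#1 t=0ms (window 0): ALLOW
  req#2 t=0ms (window 0): ALLOW
  req#3 t=0ms (window 0): ALLOW
  req#4 t=1ms (window 0): DENY
  req#5 t=1ms (window 0): DENY
  req#6 t=1ms (window 0): DENY
  req#7 t=3ms (window 1): ALLOW
  req#8 t=4ms (window 1): ALLOW
  req#9 t=6ms (window 2): ALLOW
  req#10 t=6ms (window 2): ALLOW
  req#11 t=7ms (window 2): ALLOW
  req#12 t=8ms (window 2): DENY
  req#13 t=9ms (window 3): ALLOW
  req#14 t=11ms (window 3): ALLOW

Allowed counts by window: 3 2 3 2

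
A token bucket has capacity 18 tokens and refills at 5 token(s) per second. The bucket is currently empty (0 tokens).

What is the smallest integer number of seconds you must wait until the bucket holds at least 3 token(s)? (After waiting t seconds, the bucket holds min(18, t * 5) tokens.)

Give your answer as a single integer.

Answer: 1

Derivation:
Need t * 5 >= 3, so t >= 3/5.
Smallest integer t = ceil(3/5) = 1.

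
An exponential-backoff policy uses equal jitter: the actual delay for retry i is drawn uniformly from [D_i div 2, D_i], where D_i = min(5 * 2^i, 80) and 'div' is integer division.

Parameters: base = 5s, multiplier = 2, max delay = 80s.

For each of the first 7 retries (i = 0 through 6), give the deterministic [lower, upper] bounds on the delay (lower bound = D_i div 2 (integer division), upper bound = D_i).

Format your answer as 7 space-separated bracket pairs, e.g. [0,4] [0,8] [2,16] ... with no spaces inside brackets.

Answer: [2,5] [5,10] [10,20] [20,40] [40,80] [40,80] [40,80]

Derivation:
Computing bounds per retry:
  i=0: D_i=min(5*2^0,80)=5, bounds=[2,5]
  i=1: D_i=min(5*2^1,80)=10, bounds=[5,10]
  i=2: D_i=min(5*2^2,80)=20, bounds=[10,20]
  i=3: D_i=min(5*2^3,80)=40, bounds=[20,40]
  i=4: D_i=min(5*2^4,80)=80, bounds=[40,80]
  i=5: D_i=min(5*2^5,80)=80, bounds=[40,80]
  i=6: D_i=min(5*2^6,80)=80, bounds=[40,80]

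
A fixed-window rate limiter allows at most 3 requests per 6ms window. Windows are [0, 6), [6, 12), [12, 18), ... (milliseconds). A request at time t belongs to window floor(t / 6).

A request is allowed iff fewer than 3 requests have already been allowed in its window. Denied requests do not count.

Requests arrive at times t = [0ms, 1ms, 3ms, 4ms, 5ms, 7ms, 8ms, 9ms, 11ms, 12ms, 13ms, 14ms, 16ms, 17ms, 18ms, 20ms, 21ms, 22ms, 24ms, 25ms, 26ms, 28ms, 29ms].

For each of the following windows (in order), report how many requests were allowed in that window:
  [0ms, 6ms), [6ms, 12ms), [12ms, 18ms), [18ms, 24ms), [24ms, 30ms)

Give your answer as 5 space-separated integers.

Processing requests:
  req#1 t=0ms (window 0): ALLOW
  req#2 t=1ms (window 0): ALLOW
  req#3 t=3ms (window 0): ALLOW
  req#4 t=4ms (window 0): DENY
  req#5 t=5ms (window 0): DENY
  req#6 t=7ms (window 1): ALLOW
  req#7 t=8ms (window 1): ALLOW
  req#8 t=9ms (window 1): ALLOW
  req#9 t=11ms (window 1): DENY
  req#10 t=12ms (window 2): ALLOW
  req#11 t=13ms (window 2): ALLOW
  req#12 t=14ms (window 2): ALLOW
  req#13 t=16ms (window 2): DENY
  req#14 t=17ms (window 2): DENY
  req#15 t=18ms (window 3): ALLOW
  req#16 t=20ms (window 3): ALLOW
  req#17 t=21ms (window 3): ALLOW
  req#18 t=22ms (window 3): DENY
  req#19 t=24ms (window 4): ALLOW
  req#20 t=25ms (window 4): ALLOW
  req#21 t=26ms (window 4): ALLOW
  req#22 t=28ms (window 4): DENY
  req#23 t=29ms (window 4): DENY

Allowed counts by window: 3 3 3 3 3

Answer: 3 3 3 3 3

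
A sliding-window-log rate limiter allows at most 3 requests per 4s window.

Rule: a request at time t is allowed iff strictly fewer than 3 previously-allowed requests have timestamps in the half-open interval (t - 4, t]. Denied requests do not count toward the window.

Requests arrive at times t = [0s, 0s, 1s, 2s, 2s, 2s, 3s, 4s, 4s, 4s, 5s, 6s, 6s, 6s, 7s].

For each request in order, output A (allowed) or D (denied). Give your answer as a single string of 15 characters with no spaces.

Tracking allowed requests in the window:
  req#1 t=0s: ALLOW
  req#2 t=0s: ALLOW
  req#3 t=1s: ALLOW
  req#4 t=2s: DENY
  req#5 t=2s: DENY
  req#6 t=2s: DENY
  req#7 t=3s: DENY
  req#8 t=4s: ALLOW
  req#9 t=4s: ALLOW
  req#10 t=4s: DENY
  req#11 t=5s: ALLOW
  req#12 t=6s: DENY
  req#13 t=6s: DENY
  req#14 t=6s: DENY
  req#15 t=7s: DENY

Answer: AAADDDDAADADDDD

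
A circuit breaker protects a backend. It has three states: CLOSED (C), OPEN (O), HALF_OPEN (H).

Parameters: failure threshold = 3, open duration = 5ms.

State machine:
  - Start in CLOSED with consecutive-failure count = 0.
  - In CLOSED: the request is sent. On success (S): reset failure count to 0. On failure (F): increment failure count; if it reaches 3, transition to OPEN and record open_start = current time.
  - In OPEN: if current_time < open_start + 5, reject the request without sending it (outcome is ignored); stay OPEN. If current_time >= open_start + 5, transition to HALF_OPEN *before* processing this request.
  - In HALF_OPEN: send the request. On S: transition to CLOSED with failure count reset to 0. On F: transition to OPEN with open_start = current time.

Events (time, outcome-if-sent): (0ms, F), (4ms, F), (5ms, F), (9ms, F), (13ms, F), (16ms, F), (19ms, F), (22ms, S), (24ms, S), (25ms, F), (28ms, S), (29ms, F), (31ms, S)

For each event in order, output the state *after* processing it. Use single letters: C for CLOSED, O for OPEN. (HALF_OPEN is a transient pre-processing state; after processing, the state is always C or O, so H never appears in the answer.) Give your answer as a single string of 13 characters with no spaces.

Answer: CCOOOOOOCCCCC

Derivation:
State after each event:
  event#1 t=0ms outcome=F: state=CLOSED
  event#2 t=4ms outcome=F: state=CLOSED
  event#3 t=5ms outcome=F: state=OPEN
  event#4 t=9ms outcome=F: state=OPEN
  event#5 t=13ms outcome=F: state=OPEN
  event#6 t=16ms outcome=F: state=OPEN
  event#7 t=19ms outcome=F: state=OPEN
  event#8 t=22ms outcome=S: state=OPEN
  event#9 t=24ms outcome=S: state=CLOSED
  event#10 t=25ms outcome=F: state=CLOSED
  event#11 t=28ms outcome=S: state=CLOSED
  event#12 t=29ms outcome=F: state=CLOSED
  event#13 t=31ms outcome=S: state=CLOSED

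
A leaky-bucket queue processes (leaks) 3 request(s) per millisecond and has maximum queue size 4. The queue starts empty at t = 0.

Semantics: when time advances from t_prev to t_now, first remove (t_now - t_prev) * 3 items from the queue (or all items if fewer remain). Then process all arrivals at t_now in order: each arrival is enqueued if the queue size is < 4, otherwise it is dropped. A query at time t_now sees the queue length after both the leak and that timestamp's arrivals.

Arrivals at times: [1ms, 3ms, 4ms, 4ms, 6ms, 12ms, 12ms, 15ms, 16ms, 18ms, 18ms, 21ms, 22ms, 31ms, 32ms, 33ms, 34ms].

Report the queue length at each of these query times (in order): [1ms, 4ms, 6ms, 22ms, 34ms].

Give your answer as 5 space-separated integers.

Queue lengths at query times:
  query t=1ms: backlog = 1
  query t=4ms: backlog = 2
  query t=6ms: backlog = 1
  query t=22ms: backlog = 1
  query t=34ms: backlog = 1

Answer: 1 2 1 1 1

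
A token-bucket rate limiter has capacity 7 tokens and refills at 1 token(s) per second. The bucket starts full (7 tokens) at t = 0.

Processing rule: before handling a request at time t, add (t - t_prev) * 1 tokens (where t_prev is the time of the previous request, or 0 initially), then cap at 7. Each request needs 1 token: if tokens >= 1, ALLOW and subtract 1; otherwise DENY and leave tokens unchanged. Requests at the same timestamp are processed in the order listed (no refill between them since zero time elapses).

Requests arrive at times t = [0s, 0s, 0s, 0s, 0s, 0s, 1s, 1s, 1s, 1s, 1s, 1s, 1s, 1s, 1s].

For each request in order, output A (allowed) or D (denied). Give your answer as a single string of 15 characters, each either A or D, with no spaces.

Simulating step by step:
  req#1 t=0s: ALLOW
  req#2 t=0s: ALLOW
  req#3 t=0s: ALLOW
  req#4 t=0s: ALLOW
  req#5 t=0s: ALLOW
  req#6 t=0s: ALLOW
  req#7 t=1s: ALLOW
  req#8 t=1s: ALLOW
  req#9 t=1s: DENY
  req#10 t=1s: DENY
  req#11 t=1s: DENY
  req#12 t=1s: DENY
  req#13 t=1s: DENY
  req#14 t=1s: DENY
  req#15 t=1s: DENY

Answer: AAAAAAAADDDDDDD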